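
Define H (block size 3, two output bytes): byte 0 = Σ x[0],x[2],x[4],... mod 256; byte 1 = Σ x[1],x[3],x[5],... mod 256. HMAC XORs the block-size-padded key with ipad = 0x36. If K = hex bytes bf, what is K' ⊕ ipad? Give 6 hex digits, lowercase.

893636

Key hex bytes bf is 1 byte ≤ B = 3; zero-pad to 3 bytes: K' = bf 00 00.
XOR each byte with 0x36: bf⊕36=89, 00⊕36=36, 00⊕36=36.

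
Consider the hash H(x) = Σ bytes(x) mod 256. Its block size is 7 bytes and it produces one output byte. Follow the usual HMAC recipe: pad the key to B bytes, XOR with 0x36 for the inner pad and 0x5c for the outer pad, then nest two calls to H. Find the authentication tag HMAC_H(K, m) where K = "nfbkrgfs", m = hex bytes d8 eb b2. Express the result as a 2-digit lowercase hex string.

Key "nfbkrgfs" = 6e 66 62 6b 72 67 66 73 is 8 bytes > B = 7, so hash it first: H(key) = 53, then zero-pad to 7 bytes: K' = 53 00 00 00 00 00 00.
K' ⊕ ipad = 65 36 36 36 36 36 36.  K' ⊕ opad = 0f 5c 5c 5c 5c 5c 5c.
Inner input = (K'⊕ipad) ∥ m = 65 36 36 36 36 36 36 ∥ d8 eb b2.
Inner hash: sum = 101+54+54+54+54+54+54+216+235+178 = 1054; mod 256 = 30 → 1e.
Outer input = (K'⊕opad) ∥ inner = 0f 5c 5c 5c 5c 5c 5c ∥ 1e.
Outer hash (tag): sum = 15+92+92+92+92+92+92+30 = 597; mod 256 = 85 → 55.

55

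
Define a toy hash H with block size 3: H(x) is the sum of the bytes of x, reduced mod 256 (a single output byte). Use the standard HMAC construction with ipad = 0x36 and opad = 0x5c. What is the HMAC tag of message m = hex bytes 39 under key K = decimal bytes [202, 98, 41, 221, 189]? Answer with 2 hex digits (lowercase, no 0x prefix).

e9

Key decimal bytes [202, 98, 41, 221, 189] = ca 62 29 dd bd is 5 bytes > B = 3, so hash it first: H(key) = ef, then zero-pad to 3 bytes: K' = ef 00 00.
K' ⊕ ipad = d9 36 36.  K' ⊕ opad = b3 5c 5c.
Inner input = (K'⊕ipad) ∥ m = d9 36 36 ∥ 39.
Inner hash: sum = 217+54+54+57 = 382; mod 256 = 126 → 7e.
Outer input = (K'⊕opad) ∥ inner = b3 5c 5c ∥ 7e.
Outer hash (tag): sum = 179+92+92+126 = 489; mod 256 = 233 → e9.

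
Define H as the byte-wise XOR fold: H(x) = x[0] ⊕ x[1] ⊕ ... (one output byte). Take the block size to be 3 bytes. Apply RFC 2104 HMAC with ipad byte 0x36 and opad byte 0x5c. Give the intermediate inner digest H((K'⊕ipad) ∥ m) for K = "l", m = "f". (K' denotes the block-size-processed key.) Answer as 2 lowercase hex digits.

3c

Key "l" = 6c is 1 byte ≤ B = 3; zero-pad to 3 bytes: K' = 6c 00 00.
K' ⊕ ipad = 5a 36 36.
Inner input = 5a 36 36 ∥ 66.
Inner hash: XOR 5a⊕36⊕36⊕66 = 3c.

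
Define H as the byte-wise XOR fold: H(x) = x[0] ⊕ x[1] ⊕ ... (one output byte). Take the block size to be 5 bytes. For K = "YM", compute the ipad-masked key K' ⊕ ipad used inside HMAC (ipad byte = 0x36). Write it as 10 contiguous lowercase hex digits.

Key "YM" = 59 4d is 2 bytes ≤ B = 5; zero-pad to 5 bytes: K' = 59 4d 00 00 00.
XOR each byte with 0x36: 59⊕36=6f, 4d⊕36=7b, 00⊕36=36, 00⊕36=36, 00⊕36=36.

6f7b363636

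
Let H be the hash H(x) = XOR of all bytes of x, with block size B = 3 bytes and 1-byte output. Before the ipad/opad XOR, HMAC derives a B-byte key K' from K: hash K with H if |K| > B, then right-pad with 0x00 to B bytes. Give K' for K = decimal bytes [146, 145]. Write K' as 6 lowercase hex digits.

929100

Key decimal bytes [146, 145] = 92 91 is 2 bytes ≤ B = 3; zero-pad to 3 bytes: K' = 92 91 00.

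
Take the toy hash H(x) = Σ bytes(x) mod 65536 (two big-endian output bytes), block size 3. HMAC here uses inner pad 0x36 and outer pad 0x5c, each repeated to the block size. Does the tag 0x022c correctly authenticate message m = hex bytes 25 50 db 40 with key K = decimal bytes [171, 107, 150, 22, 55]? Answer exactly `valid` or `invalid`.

valid

Key decimal bytes [171, 107, 150, 22, 55] = ab 6b 96 16 37 is 5 bytes > B = 3, so hash it first: H(key) = 01 f9, then zero-pad to 3 bytes: K' = 01 f9 00.
K' ⊕ ipad = 37 cf 36; K' ⊕ opad = 5d a5 5c.
Inner hash: sum = 55+207+54+37+80+219+64 = 716 → 02 cc.
Outer hash (recomputed tag): sum = 93+165+92+2+204 = 556 → 02 2c.
Recomputed tag = 022c; claimed = 022c → match.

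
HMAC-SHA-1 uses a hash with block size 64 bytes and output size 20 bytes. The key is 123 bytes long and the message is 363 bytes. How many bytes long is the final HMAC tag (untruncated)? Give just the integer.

20

The tag is one SHA-1 digest: 20 bytes.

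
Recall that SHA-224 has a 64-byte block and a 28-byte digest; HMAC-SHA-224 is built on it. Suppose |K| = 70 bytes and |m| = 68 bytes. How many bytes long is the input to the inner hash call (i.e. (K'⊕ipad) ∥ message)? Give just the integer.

Key is 70 > 64 bytes, so it is hashed to 28 bytes then zero-padded to 64: |K'| = 64.
Inner input = (K'⊕ipad) ∥ m → 64 + 68 = 132 bytes.

132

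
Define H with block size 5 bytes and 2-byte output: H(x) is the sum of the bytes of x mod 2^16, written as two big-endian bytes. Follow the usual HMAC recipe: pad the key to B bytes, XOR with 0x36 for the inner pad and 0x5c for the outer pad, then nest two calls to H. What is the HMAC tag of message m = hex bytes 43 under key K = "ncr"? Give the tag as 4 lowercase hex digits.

01f8

Key "ncr" = 6e 63 72 is 3 bytes ≤ B = 5; zero-pad to 5 bytes: K' = 6e 63 72 00 00.
K' ⊕ ipad = 58 55 44 36 36.  K' ⊕ opad = 32 3f 2e 5c 5c.
Inner input = (K'⊕ipad) ∥ m = 58 55 44 36 36 ∥ 43.
Inner hash: sum = 88+85+68+54+54+67 = 416 → 01 a0.
Outer input = (K'⊕opad) ∥ inner = 32 3f 2e 5c 5c ∥ 01 a0.
Outer hash (tag): sum = 50+63+46+92+92+1+160 = 504 → 01 f8.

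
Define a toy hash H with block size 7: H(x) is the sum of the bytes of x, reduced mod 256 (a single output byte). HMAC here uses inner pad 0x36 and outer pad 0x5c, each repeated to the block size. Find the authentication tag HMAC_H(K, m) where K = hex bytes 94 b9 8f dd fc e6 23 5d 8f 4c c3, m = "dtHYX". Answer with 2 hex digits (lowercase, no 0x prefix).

b1

Key hex bytes 94 b9 8f dd fc e6 23 5d 8f 4c c3 is 11 bytes > B = 7, so hash it first: H(key) = b9, then zero-pad to 7 bytes: K' = b9 00 00 00 00 00 00.
K' ⊕ ipad = 8f 36 36 36 36 36 36.  K' ⊕ opad = e5 5c 5c 5c 5c 5c 5c.
Inner input = (K'⊕ipad) ∥ m = 8f 36 36 36 36 36 36 ∥ 64 74 48 59 58.
Inner hash: sum = 143+54+54+54+54+54+54+100+116+72+89+88 = 932; mod 256 = 164 → a4.
Outer input = (K'⊕opad) ∥ inner = e5 5c 5c 5c 5c 5c 5c ∥ a4.
Outer hash (tag): sum = 229+92+92+92+92+92+92+164 = 945; mod 256 = 177 → b1.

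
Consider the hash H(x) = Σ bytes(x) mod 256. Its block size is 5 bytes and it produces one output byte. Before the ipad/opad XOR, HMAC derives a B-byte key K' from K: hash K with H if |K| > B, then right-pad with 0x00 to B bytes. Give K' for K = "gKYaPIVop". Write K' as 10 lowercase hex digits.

3a00000000

|K| = 9 > B = 5, so first hash the key.
H(K): sum = 103+75+89+97+80+73+86+111+112 = 826; mod 256 = 58 → 3a.
Zero-pad H(K) = 3a to 5 bytes: K' = 3a 00 00 00 00.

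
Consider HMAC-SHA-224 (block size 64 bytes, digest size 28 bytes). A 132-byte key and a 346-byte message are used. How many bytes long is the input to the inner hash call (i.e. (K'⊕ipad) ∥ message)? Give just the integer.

410

Key is 132 > 64 bytes, so it is hashed to 28 bytes then zero-padded to 64: |K'| = 64.
Inner input = (K'⊕ipad) ∥ m → 64 + 346 = 410 bytes.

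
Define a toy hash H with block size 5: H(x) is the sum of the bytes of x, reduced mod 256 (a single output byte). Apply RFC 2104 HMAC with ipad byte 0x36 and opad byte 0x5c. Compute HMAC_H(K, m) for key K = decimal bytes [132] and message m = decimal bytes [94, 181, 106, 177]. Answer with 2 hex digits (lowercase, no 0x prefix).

00

Key decimal bytes [132] = 84 is 1 byte ≤ B = 5; zero-pad to 5 bytes: K' = 84 00 00 00 00.
K' ⊕ ipad = b2 36 36 36 36.  K' ⊕ opad = d8 5c 5c 5c 5c.
Inner input = (K'⊕ipad) ∥ m = b2 36 36 36 36 ∥ 5e b5 6a b1.
Inner hash: sum = 178+54+54+54+54+94+181+106+177 = 952; mod 256 = 184 → b8.
Outer input = (K'⊕opad) ∥ inner = d8 5c 5c 5c 5c ∥ b8.
Outer hash (tag): sum = 216+92+92+92+92+184 = 768; mod 256 = 0 → 00.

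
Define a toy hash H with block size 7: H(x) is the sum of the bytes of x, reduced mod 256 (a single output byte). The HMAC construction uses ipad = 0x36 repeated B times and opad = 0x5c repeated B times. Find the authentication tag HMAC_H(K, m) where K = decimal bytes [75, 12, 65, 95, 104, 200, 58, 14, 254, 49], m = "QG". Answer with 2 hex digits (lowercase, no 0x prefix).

Key decimal bytes [75, 12, 65, 95, 104, 200, 58, 14, 254, 49] = 4b 0c 41 5f 68 c8 3a 0e fe 31 is 10 bytes > B = 7, so hash it first: H(key) = 9e, then zero-pad to 7 bytes: K' = 9e 00 00 00 00 00 00.
K' ⊕ ipad = a8 36 36 36 36 36 36.  K' ⊕ opad = c2 5c 5c 5c 5c 5c 5c.
Inner input = (K'⊕ipad) ∥ m = a8 36 36 36 36 36 36 ∥ 51 47.
Inner hash: sum = 168+54+54+54+54+54+54+81+71 = 644; mod 256 = 132 → 84.
Outer input = (K'⊕opad) ∥ inner = c2 5c 5c 5c 5c 5c 5c ∥ 84.
Outer hash (tag): sum = 194+92+92+92+92+92+92+132 = 878; mod 256 = 110 → 6e.

6e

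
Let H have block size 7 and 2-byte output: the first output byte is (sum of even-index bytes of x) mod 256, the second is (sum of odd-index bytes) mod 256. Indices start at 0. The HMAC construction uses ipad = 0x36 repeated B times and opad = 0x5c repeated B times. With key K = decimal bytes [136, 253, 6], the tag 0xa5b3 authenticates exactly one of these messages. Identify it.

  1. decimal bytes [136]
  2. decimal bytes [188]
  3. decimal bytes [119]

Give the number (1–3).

Key decimal bytes [136, 253, 6] = 88 fd 06 is 3 bytes ≤ B = 7; zero-pad to 7 bytes: K' = 88 fd 06 00 00 00 00.
K' ⊕ ipad = be cb 30 36 36 36 36; K' ⊕ opad = d4 a1 5a 5c 5c 5c 5c.
m1: inner = H(be cb 30 36 36 36 36 88) = 5a bf; tag = H(d4 a1 5a 5c 5c 5c 5c 5a bf) = a5b3 ← matches
m2: inner = H(be cb 30 36 36 36 36 bc) = 5a f3; tag = H(d4 a1 5a 5c 5c 5c 5c 5a f3) = d9b3
m3: inner = H(be cb 30 36 36 36 36 77) = 5a ae; tag = H(d4 a1 5a 5c 5c 5c 5c 5a ae) = 94b3

1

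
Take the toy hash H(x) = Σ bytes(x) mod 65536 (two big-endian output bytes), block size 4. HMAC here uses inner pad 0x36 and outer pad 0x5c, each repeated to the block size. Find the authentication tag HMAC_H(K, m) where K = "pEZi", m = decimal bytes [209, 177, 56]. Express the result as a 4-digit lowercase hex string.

Key "pEZi" = 70 45 5a 69 is exactly B = 4 bytes: K' = 70 45 5a 69.
K' ⊕ ipad = 46 73 6c 5f.  K' ⊕ opad = 2c 19 06 35.
Inner input = (K'⊕ipad) ∥ m = 46 73 6c 5f ∥ d1 b1 38.
Inner hash: sum = 70+115+108+95+209+177+56 = 830 → 03 3e.
Outer input = (K'⊕opad) ∥ inner = 2c 19 06 35 ∥ 03 3e.
Outer hash (tag): sum = 44+25+6+53+3+62 = 193 → 00 c1.

00c1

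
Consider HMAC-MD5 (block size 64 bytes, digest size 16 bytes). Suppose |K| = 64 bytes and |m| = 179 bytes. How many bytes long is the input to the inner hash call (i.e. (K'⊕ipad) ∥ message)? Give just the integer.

243

Key is 64 ≤ 64 bytes, zero-padded: |K'| = 64.
Inner input = (K'⊕ipad) ∥ m → 64 + 179 = 243 bytes.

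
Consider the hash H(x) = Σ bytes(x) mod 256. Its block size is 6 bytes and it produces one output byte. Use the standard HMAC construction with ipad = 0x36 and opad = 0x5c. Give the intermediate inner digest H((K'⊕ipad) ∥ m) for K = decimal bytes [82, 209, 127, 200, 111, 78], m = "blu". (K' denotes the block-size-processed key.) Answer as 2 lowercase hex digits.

Key decimal bytes [82, 209, 127, 200, 111, 78] = 52 d1 7f c8 6f 4e is exactly B = 6 bytes: K' = 52 d1 7f c8 6f 4e.
K' ⊕ ipad = 64 e7 49 fe 59 78.
Inner input = 64 e7 49 fe 59 78 ∥ 62 6c 75.
Inner hash: sum = 100+231+73+254+89+120+98+108+117 = 1190; mod 256 = 166 → a6.

a6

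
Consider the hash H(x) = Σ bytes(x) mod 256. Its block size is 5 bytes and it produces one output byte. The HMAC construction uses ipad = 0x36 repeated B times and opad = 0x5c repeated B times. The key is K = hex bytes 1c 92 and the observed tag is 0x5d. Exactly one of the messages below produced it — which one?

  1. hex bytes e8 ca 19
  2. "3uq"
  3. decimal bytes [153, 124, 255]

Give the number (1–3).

Key hex bytes 1c 92 is 2 bytes ≤ B = 5; zero-pad to 5 bytes: K' = 1c 92 00 00 00.
K' ⊕ ipad = 2a a4 36 36 36; K' ⊕ opad = 40 ce 5c 5c 5c.
m1: inner = H(2a a4 36 36 36 e8 ca 19) = 3b; tag = H(40 ce 5c 5c 5c 3b) = 5d ← matches
m2: inner = H(2a a4 36 36 36 33 75 71) = 89; tag = H(40 ce 5c 5c 5c 89) = ab
m3: inner = H(2a a4 36 36 36 99 7c ff) = 84; tag = H(40 ce 5c 5c 5c 84) = a6

1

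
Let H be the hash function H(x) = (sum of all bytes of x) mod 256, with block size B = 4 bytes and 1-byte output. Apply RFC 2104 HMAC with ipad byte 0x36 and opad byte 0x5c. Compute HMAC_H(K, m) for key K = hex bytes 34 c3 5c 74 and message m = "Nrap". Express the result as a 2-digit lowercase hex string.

Key hex bytes 34 c3 5c 74 is exactly B = 4 bytes: K' = 34 c3 5c 74.
K' ⊕ ipad = 02 f5 6a 42.  K' ⊕ opad = 68 9f 00 28.
Inner input = (K'⊕ipad) ∥ m = 02 f5 6a 42 ∥ 4e 72 61 70.
Inner hash: sum = 2+245+106+66+78+114+97+112 = 820; mod 256 = 52 → 34.
Outer input = (K'⊕opad) ∥ inner = 68 9f 00 28 ∥ 34.
Outer hash (tag): sum = 104+159+0+40+52 = 355; mod 256 = 99 → 63.

63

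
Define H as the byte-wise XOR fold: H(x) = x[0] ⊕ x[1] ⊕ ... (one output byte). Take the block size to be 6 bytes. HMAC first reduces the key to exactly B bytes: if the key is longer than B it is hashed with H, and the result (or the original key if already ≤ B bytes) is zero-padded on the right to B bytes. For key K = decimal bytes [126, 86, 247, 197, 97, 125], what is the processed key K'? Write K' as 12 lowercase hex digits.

7e56f7c5617d

Key decimal bytes [126, 86, 247, 197, 97, 125] = 7e 56 f7 c5 61 7d is exactly B = 6 bytes: K' = 7e 56 f7 c5 61 7d.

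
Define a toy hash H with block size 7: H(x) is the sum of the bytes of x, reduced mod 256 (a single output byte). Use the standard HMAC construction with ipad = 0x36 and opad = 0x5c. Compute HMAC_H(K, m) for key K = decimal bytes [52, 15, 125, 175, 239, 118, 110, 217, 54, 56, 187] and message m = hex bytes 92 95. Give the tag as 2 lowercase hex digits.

1d

Key decimal bytes [52, 15, 125, 175, 239, 118, 110, 217, 54, 56, 187] = 34 0f 7d af ef 76 6e d9 36 38 bb is 11 bytes > B = 7, so hash it first: H(key) = 44, then zero-pad to 7 bytes: K' = 44 00 00 00 00 00 00.
K' ⊕ ipad = 72 36 36 36 36 36 36.  K' ⊕ opad = 18 5c 5c 5c 5c 5c 5c.
Inner input = (K'⊕ipad) ∥ m = 72 36 36 36 36 36 36 ∥ 92 95.
Inner hash: sum = 114+54+54+54+54+54+54+146+149 = 733; mod 256 = 221 → dd.
Outer input = (K'⊕opad) ∥ inner = 18 5c 5c 5c 5c 5c 5c ∥ dd.
Outer hash (tag): sum = 24+92+92+92+92+92+92+221 = 797; mod 256 = 29 → 1d.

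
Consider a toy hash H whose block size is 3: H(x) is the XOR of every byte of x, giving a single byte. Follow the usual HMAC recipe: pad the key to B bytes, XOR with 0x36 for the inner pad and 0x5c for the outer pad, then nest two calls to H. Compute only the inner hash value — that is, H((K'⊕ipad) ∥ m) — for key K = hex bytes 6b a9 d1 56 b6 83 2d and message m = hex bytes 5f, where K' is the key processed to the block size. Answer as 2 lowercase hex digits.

Key hex bytes 6b a9 d1 56 b6 83 2d is 7 bytes > B = 3, so hash it first: H(key) = 5d, then zero-pad to 3 bytes: K' = 5d 00 00.
K' ⊕ ipad = 6b 36 36.
Inner input = 6b 36 36 ∥ 5f.
Inner hash: XOR 6b⊕36⊕36⊕5f = 34.

34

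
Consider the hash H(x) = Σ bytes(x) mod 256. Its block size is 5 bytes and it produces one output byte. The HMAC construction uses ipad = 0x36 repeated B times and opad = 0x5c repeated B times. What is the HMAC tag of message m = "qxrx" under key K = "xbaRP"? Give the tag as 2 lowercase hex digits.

Key "xbaRP" = 78 62 61 52 50 is exactly B = 5 bytes: K' = 78 62 61 52 50.
K' ⊕ ipad = 4e 54 57 64 66.  K' ⊕ opad = 24 3e 3d 0e 0c.
Inner input = (K'⊕ipad) ∥ m = 4e 54 57 64 66 ∥ 71 78 72 78.
Inner hash: sum = 78+84+87+100+102+113+120+114+120 = 918; mod 256 = 150 → 96.
Outer input = (K'⊕opad) ∥ inner = 24 3e 3d 0e 0c ∥ 96.
Outer hash (tag): sum = 36+62+61+14+12+150 = 335; mod 256 = 79 → 4f.

4f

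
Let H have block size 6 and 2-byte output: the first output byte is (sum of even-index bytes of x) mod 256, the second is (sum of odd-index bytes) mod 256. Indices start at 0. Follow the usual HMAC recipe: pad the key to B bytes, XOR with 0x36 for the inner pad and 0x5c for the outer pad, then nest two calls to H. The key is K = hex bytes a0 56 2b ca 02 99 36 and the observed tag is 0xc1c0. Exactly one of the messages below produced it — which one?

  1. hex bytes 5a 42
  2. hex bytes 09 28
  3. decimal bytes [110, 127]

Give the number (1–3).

2

Key hex bytes a0 56 2b ca 02 99 36 is 7 bytes > B = 6, so hash it first: H(key) = 03 b9, then zero-pad to 6 bytes: K' = 03 b9 00 00 00 00.
K' ⊕ ipad = 35 8f 36 36 36 36; K' ⊕ opad = 5f e5 5c 5c 5c 5c.
m1: inner = H(35 8f 36 36 36 36 5a 42) = fb 3d; tag = H(5f e5 5c 5c 5c 5c fb 3d) = 12da
m2: inner = H(35 8f 36 36 36 36 09 28) = aa 23; tag = H(5f e5 5c 5c 5c 5c aa 23) = c1c0 ← matches
m3: inner = H(35 8f 36 36 36 36 6e 7f) = 0f 7a; tag = H(5f e5 5c 5c 5c 5c 0f 7a) = 2617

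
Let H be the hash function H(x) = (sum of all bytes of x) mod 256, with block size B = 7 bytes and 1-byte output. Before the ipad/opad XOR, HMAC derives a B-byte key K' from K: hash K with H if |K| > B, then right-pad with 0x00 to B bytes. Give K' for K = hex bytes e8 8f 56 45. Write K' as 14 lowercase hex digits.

e88f5645000000

Key hex bytes e8 8f 56 45 is 4 bytes ≤ B = 7; zero-pad to 7 bytes: K' = e8 8f 56 45 00 00 00.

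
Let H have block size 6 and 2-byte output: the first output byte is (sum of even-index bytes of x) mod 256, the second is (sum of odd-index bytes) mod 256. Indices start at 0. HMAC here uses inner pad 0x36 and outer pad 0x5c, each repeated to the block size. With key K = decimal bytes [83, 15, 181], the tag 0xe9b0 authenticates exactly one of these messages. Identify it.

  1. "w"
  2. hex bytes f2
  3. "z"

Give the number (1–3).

1

Key decimal bytes [83, 15, 181] = 53 0f b5 is 3 bytes ≤ B = 6; zero-pad to 6 bytes: K' = 53 0f b5 00 00 00.
K' ⊕ ipad = 65 39 83 36 36 36; K' ⊕ opad = 0f 53 e9 5c 5c 5c.
m1: inner = H(65 39 83 36 36 36 77) = 95 a5; tag = H(0f 53 e9 5c 5c 5c 95 a5) = e9b0 ← matches
m2: inner = H(65 39 83 36 36 36 f2) = 10 a5; tag = H(0f 53 e9 5c 5c 5c 10 a5) = 64b0
m3: inner = H(65 39 83 36 36 36 7a) = 98 a5; tag = H(0f 53 e9 5c 5c 5c 98 a5) = ecb0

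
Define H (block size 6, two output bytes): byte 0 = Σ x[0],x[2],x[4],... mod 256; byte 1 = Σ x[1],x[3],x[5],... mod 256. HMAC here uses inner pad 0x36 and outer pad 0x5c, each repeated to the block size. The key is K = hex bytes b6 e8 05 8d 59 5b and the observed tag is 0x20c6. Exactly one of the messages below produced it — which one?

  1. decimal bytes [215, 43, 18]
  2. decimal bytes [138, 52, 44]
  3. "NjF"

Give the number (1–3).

2

Key hex bytes b6 e8 05 8d 59 5b is exactly B = 6 bytes: K' = b6 e8 05 8d 59 5b.
K' ⊕ ipad = 80 de 33 bb 6f 6d; K' ⊕ opad = ea b4 59 d1 05 07.
m1: inner = H(80 de 33 bb 6f 6d d7 2b 12) = 0b 31; tag = H(ea b4 59 d1 05 07 0b 31) = 53bd
m2: inner = H(80 de 33 bb 6f 6d 8a 34 2c) = d8 3a; tag = H(ea b4 59 d1 05 07 d8 3a) = 20c6 ← matches
m3: inner = H(80 de 33 bb 6f 6d 4e 6a 46) = b6 70; tag = H(ea b4 59 d1 05 07 b6 70) = fefc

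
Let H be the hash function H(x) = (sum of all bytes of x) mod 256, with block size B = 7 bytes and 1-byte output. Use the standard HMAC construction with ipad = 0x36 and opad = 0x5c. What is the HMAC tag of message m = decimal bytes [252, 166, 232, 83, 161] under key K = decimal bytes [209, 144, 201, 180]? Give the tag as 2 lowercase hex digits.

Key decimal bytes [209, 144, 201, 180] = d1 90 c9 b4 is 4 bytes ≤ B = 7; zero-pad to 7 bytes: K' = d1 90 c9 b4 00 00 00.
K' ⊕ ipad = e7 a6 ff 82 36 36 36.  K' ⊕ opad = 8d cc 95 e8 5c 5c 5c.
Inner input = (K'⊕ipad) ∥ m = e7 a6 ff 82 36 36 36 ∥ fc a6 e8 53 a1.
Inner hash: sum = 231+166+255+130+54+54+54+252+166+232+83+161 = 1838; mod 256 = 46 → 2e.
Outer input = (K'⊕opad) ∥ inner = 8d cc 95 e8 5c 5c 5c ∥ 2e.
Outer hash (tag): sum = 141+204+149+232+92+92+92+46 = 1048; mod 256 = 24 → 18.

18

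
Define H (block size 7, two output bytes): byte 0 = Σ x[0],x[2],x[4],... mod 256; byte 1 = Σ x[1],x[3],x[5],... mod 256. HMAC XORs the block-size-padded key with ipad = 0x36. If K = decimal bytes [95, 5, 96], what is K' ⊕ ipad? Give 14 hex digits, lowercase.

Key decimal bytes [95, 5, 96] = 5f 05 60 is 3 bytes ≤ B = 7; zero-pad to 7 bytes: K' = 5f 05 60 00 00 00 00.
XOR each byte with 0x36: 5f⊕36=69, 05⊕36=33, 60⊕36=56, 00⊕36=36, 00⊕36=36, 00⊕36=36, 00⊕36=36.

69335636363636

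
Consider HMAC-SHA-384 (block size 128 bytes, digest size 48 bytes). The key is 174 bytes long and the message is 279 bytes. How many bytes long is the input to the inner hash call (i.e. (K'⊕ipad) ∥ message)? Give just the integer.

407

Key is 174 > 128 bytes, so it is hashed to 48 bytes then zero-padded to 128: |K'| = 128.
Inner input = (K'⊕ipad) ∥ m → 128 + 279 = 407 bytes.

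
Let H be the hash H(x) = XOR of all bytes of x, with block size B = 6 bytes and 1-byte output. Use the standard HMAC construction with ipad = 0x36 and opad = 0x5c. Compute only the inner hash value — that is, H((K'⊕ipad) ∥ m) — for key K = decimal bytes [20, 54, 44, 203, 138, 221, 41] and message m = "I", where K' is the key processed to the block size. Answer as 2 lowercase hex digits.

Key decimal bytes [20, 54, 44, 203, 138, 221, 41] = 14 36 2c cb 8a dd 29 is 7 bytes > B = 6, so hash it first: H(key) = bb, then zero-pad to 6 bytes: K' = bb 00 00 00 00 00.
K' ⊕ ipad = 8d 36 36 36 36 36.
Inner input = 8d 36 36 36 36 36 ∥ 49.
Inner hash: XOR 8d⊕36⊕36⊕36⊕36⊕36⊕49 = f2.

f2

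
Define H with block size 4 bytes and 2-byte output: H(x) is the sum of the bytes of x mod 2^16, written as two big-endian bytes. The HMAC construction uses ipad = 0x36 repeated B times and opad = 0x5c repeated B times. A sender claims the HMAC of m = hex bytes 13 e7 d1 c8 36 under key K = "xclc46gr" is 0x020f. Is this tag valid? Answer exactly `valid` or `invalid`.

Key "xclc46gr" = 78 63 6c 63 34 36 67 72 is 8 bytes > B = 4, so hash it first: H(key) = 02 ed, then zero-pad to 4 bytes: K' = 02 ed 00 00.
K' ⊕ ipad = 34 db 36 36; K' ⊕ opad = 5e b1 5c 5c.
Inner hash: sum = 52+219+54+54+19+231+209+200+54 = 1092 → 04 44.
Outer hash (recomputed tag): sum = 94+177+92+92+4+68 = 527 → 02 0f.
Recomputed tag = 020f; claimed = 020f → match.

valid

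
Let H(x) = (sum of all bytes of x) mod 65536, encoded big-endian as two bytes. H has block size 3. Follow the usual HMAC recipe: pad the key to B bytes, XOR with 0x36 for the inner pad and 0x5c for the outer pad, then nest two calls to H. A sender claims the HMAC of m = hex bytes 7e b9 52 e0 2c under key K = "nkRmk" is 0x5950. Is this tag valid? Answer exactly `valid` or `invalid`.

Key "nkRmk" = 6e 6b 52 6d 6b is 5 bytes > B = 3, so hash it first: H(key) = 02 03, then zero-pad to 3 bytes: K' = 02 03 00.
K' ⊕ ipad = 34 35 36; K' ⊕ opad = 5e 5f 5c.
Inner hash: sum = 52+53+54+126+185+82+224+44 = 820 → 03 34.
Outer hash (recomputed tag): sum = 94+95+92+3+52 = 336 → 01 50.
Recomputed tag = 0150; claimed = 5950 → mismatch.

invalid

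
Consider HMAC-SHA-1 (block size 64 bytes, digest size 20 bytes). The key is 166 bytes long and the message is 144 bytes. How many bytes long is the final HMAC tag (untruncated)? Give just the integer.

The tag is one SHA-1 digest: 20 bytes.

20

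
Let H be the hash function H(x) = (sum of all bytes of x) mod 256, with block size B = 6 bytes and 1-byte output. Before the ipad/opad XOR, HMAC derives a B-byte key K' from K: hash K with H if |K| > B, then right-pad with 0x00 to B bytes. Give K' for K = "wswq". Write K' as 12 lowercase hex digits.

777377710000

Key "wswq" = 77 73 77 71 is 4 bytes ≤ B = 6; zero-pad to 6 bytes: K' = 77 73 77 71 00 00.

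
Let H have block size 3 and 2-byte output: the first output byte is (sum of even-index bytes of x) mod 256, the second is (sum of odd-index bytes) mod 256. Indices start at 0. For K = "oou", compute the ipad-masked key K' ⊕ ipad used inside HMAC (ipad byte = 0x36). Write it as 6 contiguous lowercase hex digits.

Key "oou" = 6f 6f 75 is exactly B = 3 bytes: K' = 6f 6f 75.
XOR each byte with 0x36: 6f⊕36=59, 6f⊕36=59, 75⊕36=43.

595943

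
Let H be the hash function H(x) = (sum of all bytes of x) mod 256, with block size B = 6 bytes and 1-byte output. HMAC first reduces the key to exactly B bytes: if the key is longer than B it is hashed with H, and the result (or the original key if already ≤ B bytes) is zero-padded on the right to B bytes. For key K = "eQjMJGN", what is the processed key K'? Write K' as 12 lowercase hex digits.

4c0000000000

|K| = 7 > B = 6, so first hash the key.
H(K): sum = 101+81+106+77+74+71+78 = 588; mod 256 = 76 → 4c.
Zero-pad H(K) = 4c to 6 bytes: K' = 4c 00 00 00 00 00.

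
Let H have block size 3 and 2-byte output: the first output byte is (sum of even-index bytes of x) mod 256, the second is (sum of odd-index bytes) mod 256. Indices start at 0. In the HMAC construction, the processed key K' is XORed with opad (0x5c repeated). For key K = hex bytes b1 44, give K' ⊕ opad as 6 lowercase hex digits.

ed185c

Key hex bytes b1 44 is 2 bytes ≤ B = 3; zero-pad to 3 bytes: K' = b1 44 00.
XOR each byte with 0x5c: b1⊕5c=ed, 44⊕5c=18, 00⊕5c=5c.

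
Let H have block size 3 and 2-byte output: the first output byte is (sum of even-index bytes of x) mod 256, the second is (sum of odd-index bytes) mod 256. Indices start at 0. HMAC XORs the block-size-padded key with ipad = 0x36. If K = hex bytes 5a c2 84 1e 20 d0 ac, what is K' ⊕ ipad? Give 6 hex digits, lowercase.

Key hex bytes 5a c2 84 1e 20 d0 ac is 7 bytes > B = 3, so hash it first: H(key) = aa b0, then zero-pad to 3 bytes: K' = aa b0 00.
XOR each byte with 0x36: aa⊕36=9c, b0⊕36=86, 00⊕36=36.

9c8636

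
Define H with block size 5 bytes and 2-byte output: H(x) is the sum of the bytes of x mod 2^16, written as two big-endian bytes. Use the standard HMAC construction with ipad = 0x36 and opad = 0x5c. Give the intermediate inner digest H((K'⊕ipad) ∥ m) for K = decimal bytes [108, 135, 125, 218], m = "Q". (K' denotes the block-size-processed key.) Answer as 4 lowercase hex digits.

02c9

Key decimal bytes [108, 135, 125, 218] = 6c 87 7d da is 4 bytes ≤ B = 5; zero-pad to 5 bytes: K' = 6c 87 7d da 00.
K' ⊕ ipad = 5a b1 4b ec 36.
Inner input = 5a b1 4b ec 36 ∥ 51.
Inner hash: sum = 90+177+75+236+54+81 = 713 → 02 c9.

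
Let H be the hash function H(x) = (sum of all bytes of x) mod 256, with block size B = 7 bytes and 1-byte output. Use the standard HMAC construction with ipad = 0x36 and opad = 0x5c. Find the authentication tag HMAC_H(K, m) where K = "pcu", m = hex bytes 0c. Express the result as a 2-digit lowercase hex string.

c6

Key "pcu" = 70 63 75 is 3 bytes ≤ B = 7; zero-pad to 7 bytes: K' = 70 63 75 00 00 00 00.
K' ⊕ ipad = 46 55 43 36 36 36 36.  K' ⊕ opad = 2c 3f 29 5c 5c 5c 5c.
Inner input = (K'⊕ipad) ∥ m = 46 55 43 36 36 36 36 ∥ 0c.
Inner hash: sum = 70+85+67+54+54+54+54+12 = 450; mod 256 = 194 → c2.
Outer input = (K'⊕opad) ∥ inner = 2c 3f 29 5c 5c 5c 5c ∥ c2.
Outer hash (tag): sum = 44+63+41+92+92+92+92+194 = 710; mod 256 = 198 → c6.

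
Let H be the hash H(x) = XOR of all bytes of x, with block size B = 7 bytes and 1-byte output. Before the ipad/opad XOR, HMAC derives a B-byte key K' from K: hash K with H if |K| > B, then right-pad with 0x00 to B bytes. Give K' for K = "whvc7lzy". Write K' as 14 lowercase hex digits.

|K| = 8 > B = 7, so first hash the key.
H(K): XOR 77⊕68⊕76⊕63⊕37⊕6c⊕7a⊕79 = 52.
Zero-pad H(K) = 52 to 7 bytes: K' = 52 00 00 00 00 00 00.

52000000000000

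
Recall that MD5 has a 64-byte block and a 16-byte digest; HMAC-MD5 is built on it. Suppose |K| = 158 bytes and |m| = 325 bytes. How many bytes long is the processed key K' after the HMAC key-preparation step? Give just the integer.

Key is 158 > 64 bytes, so it is hashed to 16 bytes then zero-padded to 64: |K'| = 64.

64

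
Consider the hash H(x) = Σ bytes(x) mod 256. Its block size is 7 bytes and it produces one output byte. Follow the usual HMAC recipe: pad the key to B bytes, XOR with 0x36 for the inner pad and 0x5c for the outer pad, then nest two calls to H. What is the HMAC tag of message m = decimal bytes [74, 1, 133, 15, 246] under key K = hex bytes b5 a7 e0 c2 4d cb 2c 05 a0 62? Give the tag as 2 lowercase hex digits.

Key hex bytes b5 a7 e0 c2 4d cb 2c 05 a0 62 is 10 bytes > B = 7, so hash it first: H(key) = 49, then zero-pad to 7 bytes: K' = 49 00 00 00 00 00 00.
K' ⊕ ipad = 7f 36 36 36 36 36 36.  K' ⊕ opad = 15 5c 5c 5c 5c 5c 5c.
Inner input = (K'⊕ipad) ∥ m = 7f 36 36 36 36 36 36 ∥ 4a 01 85 0f f6.
Inner hash: sum = 127+54+54+54+54+54+54+74+1+133+15+246 = 920; mod 256 = 152 → 98.
Outer input = (K'⊕opad) ∥ inner = 15 5c 5c 5c 5c 5c 5c ∥ 98.
Outer hash (tag): sum = 21+92+92+92+92+92+92+152 = 725; mod 256 = 213 → d5.

d5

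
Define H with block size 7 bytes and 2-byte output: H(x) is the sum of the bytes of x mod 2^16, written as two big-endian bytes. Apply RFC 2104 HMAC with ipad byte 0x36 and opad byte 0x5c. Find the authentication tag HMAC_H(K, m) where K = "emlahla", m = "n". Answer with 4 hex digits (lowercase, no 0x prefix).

Key "emlahla" = 65 6d 6c 61 68 6c 61 is exactly B = 7 bytes: K' = 65 6d 6c 61 68 6c 61.
K' ⊕ ipad = 53 5b 5a 57 5e 5a 57.  K' ⊕ opad = 39 31 30 3d 34 30 3d.
Inner input = (K'⊕ipad) ∥ m = 53 5b 5a 57 5e 5a 57 ∥ 6e.
Inner hash: sum = 83+91+90+87+94+90+87+110 = 732 → 02 dc.
Outer input = (K'⊕opad) ∥ inner = 39 31 30 3d 34 30 3d ∥ 02 dc.
Outer hash (tag): sum = 57+49+48+61+52+48+61+2+220 = 598 → 02 56.

0256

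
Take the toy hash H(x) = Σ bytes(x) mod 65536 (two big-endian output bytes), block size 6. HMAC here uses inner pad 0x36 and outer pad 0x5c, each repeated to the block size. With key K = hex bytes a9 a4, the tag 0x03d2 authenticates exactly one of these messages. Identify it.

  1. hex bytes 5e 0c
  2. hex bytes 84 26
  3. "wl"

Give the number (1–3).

1

Key hex bytes a9 a4 is 2 bytes ≤ B = 6; zero-pad to 6 bytes: K' = a9 a4 00 00 00 00.
K' ⊕ ipad = 9f 92 36 36 36 36; K' ⊕ opad = f5 f8 5c 5c 5c 5c.
m1: inner = H(9f 92 36 36 36 36 5e 0c) = 02 73; tag = H(f5 f8 5c 5c 5c 5c 02 73) = 03d2 ← matches
m2: inner = H(9f 92 36 36 36 36 84 26) = 02 b3; tag = H(f5 f8 5c 5c 5c 5c 02 b3) = 0412
m3: inner = H(9f 92 36 36 36 36 77 6c) = 02 ec; tag = H(f5 f8 5c 5c 5c 5c 02 ec) = 044b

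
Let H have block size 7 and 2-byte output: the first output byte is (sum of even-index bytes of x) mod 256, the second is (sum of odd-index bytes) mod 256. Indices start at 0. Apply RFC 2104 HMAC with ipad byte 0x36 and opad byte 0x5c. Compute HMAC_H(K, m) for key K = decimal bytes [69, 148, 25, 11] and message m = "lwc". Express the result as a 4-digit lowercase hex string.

fa00

Key decimal bytes [69, 148, 25, 11] = 45 94 19 0b is 4 bytes ≤ B = 7; zero-pad to 7 bytes: K' = 45 94 19 0b 00 00 00.
K' ⊕ ipad = 73 a2 2f 3d 36 36 36.  K' ⊕ opad = 19 c8 45 57 5c 5c 5c.
Inner input = (K'⊕ipad) ∥ m = 73 a2 2f 3d 36 36 36 ∥ 6c 77 63.
Inner hash: even-index sum = 389 mod 256 = 133; odd-index sum = 484 mod 256 = 228 → 85 e4.
Outer input = (K'⊕opad) ∥ inner = 19 c8 45 57 5c 5c 5c ∥ 85 e4.
Outer hash (tag): even-index sum = 506 mod 256 = 250; odd-index sum = 512 mod 256 = 0 → fa 00.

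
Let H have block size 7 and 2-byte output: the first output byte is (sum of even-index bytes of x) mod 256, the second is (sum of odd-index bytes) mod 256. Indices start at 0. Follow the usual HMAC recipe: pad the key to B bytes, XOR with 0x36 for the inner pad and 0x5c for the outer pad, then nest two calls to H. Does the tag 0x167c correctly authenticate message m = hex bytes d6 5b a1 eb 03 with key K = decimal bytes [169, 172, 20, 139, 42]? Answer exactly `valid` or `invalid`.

Key decimal bytes [169, 172, 20, 139, 42] = a9 ac 14 8b 2a is 5 bytes ≤ B = 7; zero-pad to 7 bytes: K' = a9 ac 14 8b 2a 00 00.
K' ⊕ ipad = 9f 9a 22 bd 1c 36 36; K' ⊕ opad = f5 f0 48 d7 76 5c 5c.
Inner hash: even-index sum = 601 mod 256 = 89; odd-index sum = 775 mod 256 = 7 → 59 07.
Outer hash (recomputed tag): even-index sum = 534 mod 256 = 22; odd-index sum = 636 mod 256 = 124 → 16 7c.
Recomputed tag = 167c; claimed = 167c → match.

valid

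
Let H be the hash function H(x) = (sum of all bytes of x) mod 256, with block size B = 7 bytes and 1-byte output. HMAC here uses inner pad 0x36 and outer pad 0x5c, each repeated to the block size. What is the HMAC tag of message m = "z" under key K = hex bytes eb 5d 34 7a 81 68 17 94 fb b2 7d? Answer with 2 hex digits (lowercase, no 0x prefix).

50

Key hex bytes eb 5d 34 7a 81 68 17 94 fb b2 7d is 11 bytes > B = 7, so hash it first: H(key) = b4, then zero-pad to 7 bytes: K' = b4 00 00 00 00 00 00.
K' ⊕ ipad = 82 36 36 36 36 36 36.  K' ⊕ opad = e8 5c 5c 5c 5c 5c 5c.
Inner input = (K'⊕ipad) ∥ m = 82 36 36 36 36 36 36 ∥ 7a.
Inner hash: sum = 130+54+54+54+54+54+54+122 = 576; mod 256 = 64 → 40.
Outer input = (K'⊕opad) ∥ inner = e8 5c 5c 5c 5c 5c 5c ∥ 40.
Outer hash (tag): sum = 232+92+92+92+92+92+92+64 = 848; mod 256 = 80 → 50.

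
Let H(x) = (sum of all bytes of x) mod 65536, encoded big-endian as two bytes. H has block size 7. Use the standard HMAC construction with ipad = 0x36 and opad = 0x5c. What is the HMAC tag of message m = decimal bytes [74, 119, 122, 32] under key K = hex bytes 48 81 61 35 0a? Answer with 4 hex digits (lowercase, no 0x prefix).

Key hex bytes 48 81 61 35 0a is 5 bytes ≤ B = 7; zero-pad to 7 bytes: K' = 48 81 61 35 0a 00 00.
K' ⊕ ipad = 7e b7 57 03 3c 36 36.  K' ⊕ opad = 14 dd 3d 69 56 5c 5c.
Inner input = (K'⊕ipad) ∥ m = 7e b7 57 03 3c 36 36 ∥ 4a 77 7a 20.
Inner hash: sum = 126+183+87+3+60+54+54+74+119+122+32 = 914 → 03 92.
Outer input = (K'⊕opad) ∥ inner = 14 dd 3d 69 56 5c 5c ∥ 03 92.
Outer hash (tag): sum = 20+221+61+105+86+92+92+3+146 = 826 → 03 3a.

033a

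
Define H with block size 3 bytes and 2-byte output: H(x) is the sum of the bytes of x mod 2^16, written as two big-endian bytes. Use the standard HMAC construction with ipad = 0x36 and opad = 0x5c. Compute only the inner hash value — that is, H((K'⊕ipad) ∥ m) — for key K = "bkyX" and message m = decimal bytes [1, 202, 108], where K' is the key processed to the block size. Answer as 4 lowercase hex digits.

024c

Key "bkyX" = 62 6b 79 58 is 4 bytes > B = 3, so hash it first: H(key) = 01 9e, then zero-pad to 3 bytes: K' = 01 9e 00.
K' ⊕ ipad = 37 a8 36.
Inner input = 37 a8 36 ∥ 01 ca 6c.
Inner hash: sum = 55+168+54+1+202+108 = 588 → 02 4c.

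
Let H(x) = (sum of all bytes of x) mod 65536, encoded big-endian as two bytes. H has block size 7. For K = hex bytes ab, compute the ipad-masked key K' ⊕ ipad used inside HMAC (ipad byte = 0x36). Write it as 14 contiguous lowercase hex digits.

Key hex bytes ab is 1 byte ≤ B = 7; zero-pad to 7 bytes: K' = ab 00 00 00 00 00 00.
XOR each byte with 0x36: ab⊕36=9d, 00⊕36=36, 00⊕36=36, 00⊕36=36, 00⊕36=36, 00⊕36=36, 00⊕36=36.

9d363636363636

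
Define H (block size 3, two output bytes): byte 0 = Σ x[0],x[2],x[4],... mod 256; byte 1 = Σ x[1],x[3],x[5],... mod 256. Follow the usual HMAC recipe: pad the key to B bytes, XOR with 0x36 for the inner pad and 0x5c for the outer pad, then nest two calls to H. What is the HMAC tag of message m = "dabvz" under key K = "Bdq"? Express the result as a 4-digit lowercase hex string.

Key "Bdq" = 42 64 71 is exactly B = 3 bytes: K' = 42 64 71.
K' ⊕ ipad = 74 52 47.  K' ⊕ opad = 1e 38 2d.
Inner input = (K'⊕ipad) ∥ m = 74 52 47 ∥ 64 61 62 76 7a.
Inner hash: even-index sum = 402 mod 256 = 146; odd-index sum = 402 mod 256 = 146 → 92 92.
Outer input = (K'⊕opad) ∥ inner = 1e 38 2d ∥ 92 92.
Outer hash (tag): even-index sum = 221 mod 256 = 221; odd-index sum = 202 mod 256 = 202 → dd ca.

ddca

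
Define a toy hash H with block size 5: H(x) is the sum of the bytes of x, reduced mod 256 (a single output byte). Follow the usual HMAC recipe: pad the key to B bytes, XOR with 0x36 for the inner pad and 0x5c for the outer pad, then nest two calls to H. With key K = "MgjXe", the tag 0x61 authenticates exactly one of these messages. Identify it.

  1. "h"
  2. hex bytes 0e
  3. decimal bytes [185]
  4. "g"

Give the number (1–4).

3

Key "MgjXe" = 4d 67 6a 58 65 is exactly B = 5 bytes: K' = 4d 67 6a 58 65.
K' ⊕ ipad = 7b 51 5c 6e 53; K' ⊕ opad = 11 3b 36 04 39.
m1: inner = H(7b 51 5c 6e 53 68) = 51; tag = H(11 3b 36 04 39 51) = 10
m2: inner = H(7b 51 5c 6e 53 0e) = f7; tag = H(11 3b 36 04 39 f7) = b6
m3: inner = H(7b 51 5c 6e 53 b9) = a2; tag = H(11 3b 36 04 39 a2) = 61 ← matches
m4: inner = H(7b 51 5c 6e 53 67) = 50; tag = H(11 3b 36 04 39 50) = 0f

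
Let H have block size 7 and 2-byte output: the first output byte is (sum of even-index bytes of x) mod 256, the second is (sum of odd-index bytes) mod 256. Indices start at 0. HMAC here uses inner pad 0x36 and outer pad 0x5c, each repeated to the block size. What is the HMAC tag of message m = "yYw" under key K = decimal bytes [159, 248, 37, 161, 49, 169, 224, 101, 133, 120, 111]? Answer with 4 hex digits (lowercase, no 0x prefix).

2ef5

Key decimal bytes [159, 248, 37, 161, 49, 169, 224, 101, 133, 120, 111] = 9f f8 25 a1 31 a9 e0 65 85 78 6f is 11 bytes > B = 7, so hash it first: H(key) = c9 1f, then zero-pad to 7 bytes: K' = c9 1f 00 00 00 00 00.
K' ⊕ ipad = ff 29 36 36 36 36 36.  K' ⊕ opad = 95 43 5c 5c 5c 5c 5c.
Inner input = (K'⊕ipad) ∥ m = ff 29 36 36 36 36 36 ∥ 79 59 77.
Inner hash: even-index sum = 506 mod 256 = 250; odd-index sum = 389 mod 256 = 133 → fa 85.
Outer input = (K'⊕opad) ∥ inner = 95 43 5c 5c 5c 5c 5c ∥ fa 85.
Outer hash (tag): even-index sum = 558 mod 256 = 46; odd-index sum = 501 mod 256 = 245 → 2e f5.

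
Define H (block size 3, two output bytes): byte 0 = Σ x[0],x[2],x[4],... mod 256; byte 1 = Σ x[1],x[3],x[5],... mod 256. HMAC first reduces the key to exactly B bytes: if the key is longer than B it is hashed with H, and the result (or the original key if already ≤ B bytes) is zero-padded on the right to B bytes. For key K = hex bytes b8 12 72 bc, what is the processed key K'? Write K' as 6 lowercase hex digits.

|K| = 4 > B = 3, so first hash the key.
H(K): even-index sum = 298 mod 256 = 42; odd-index sum = 206 mod 256 = 206 → 2a ce.
Zero-pad H(K) = 2a ce to 3 bytes: K' = 2a ce 00.

2ace00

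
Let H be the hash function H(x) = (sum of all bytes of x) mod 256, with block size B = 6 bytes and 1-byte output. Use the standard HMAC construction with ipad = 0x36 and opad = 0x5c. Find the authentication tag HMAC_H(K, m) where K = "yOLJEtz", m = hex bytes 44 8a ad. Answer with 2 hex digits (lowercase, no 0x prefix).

c9

Key "yOLJEtz" = 79 4f 4c 4a 45 74 7a is 7 bytes > B = 6, so hash it first: H(key) = 91, then zero-pad to 6 bytes: K' = 91 00 00 00 00 00.
K' ⊕ ipad = a7 36 36 36 36 36.  K' ⊕ opad = cd 5c 5c 5c 5c 5c.
Inner input = (K'⊕ipad) ∥ m = a7 36 36 36 36 36 ∥ 44 8a ad.
Inner hash: sum = 167+54+54+54+54+54+68+138+173 = 816; mod 256 = 48 → 30.
Outer input = (K'⊕opad) ∥ inner = cd 5c 5c 5c 5c 5c ∥ 30.
Outer hash (tag): sum = 205+92+92+92+92+92+48 = 713; mod 256 = 201 → c9.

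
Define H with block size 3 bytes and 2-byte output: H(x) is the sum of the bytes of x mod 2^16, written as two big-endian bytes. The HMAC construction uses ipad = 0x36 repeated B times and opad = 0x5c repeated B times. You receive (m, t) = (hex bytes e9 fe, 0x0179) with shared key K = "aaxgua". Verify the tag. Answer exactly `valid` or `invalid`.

valid

Key "aaxgua" = 61 61 78 67 75 61 is 6 bytes > B = 3, so hash it first: H(key) = 02 77, then zero-pad to 3 bytes: K' = 02 77 00.
K' ⊕ ipad = 34 41 36; K' ⊕ opad = 5e 2b 5c.
Inner hash: sum = 52+65+54+233+254 = 658 → 02 92.
Outer hash (recomputed tag): sum = 94+43+92+2+146 = 377 → 01 79.
Recomputed tag = 0179; claimed = 0179 → match.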